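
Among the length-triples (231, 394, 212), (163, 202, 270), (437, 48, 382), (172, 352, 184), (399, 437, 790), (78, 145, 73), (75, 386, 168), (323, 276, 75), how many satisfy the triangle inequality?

(212,231,394): 212+231 > 394 → valid
(163,202,270): 163+202 > 270 → valid
(48,382,437): 48+382 ≤ 437 → not valid
(172,184,352): 172+184 > 352 → valid
(399,437,790): 399+437 > 790 → valid
(73,78,145): 73+78 > 145 → valid
(75,168,386): 75+168 ≤ 386 → not valid
(75,276,323): 75+276 > 323 → valid
6 of the 8 triples form a triangle.

6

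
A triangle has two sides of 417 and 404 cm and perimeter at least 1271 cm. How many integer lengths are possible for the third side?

371

Triangle inequality: 13 < x < 821. Perimeter ≥ 1271 gives x ≥ 1271 − 417 − 404 = 450.
So 450 ≤ x < 821; integers 450 through 820: 371 values.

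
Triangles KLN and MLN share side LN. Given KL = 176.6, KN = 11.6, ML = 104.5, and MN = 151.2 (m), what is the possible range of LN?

From triangle KLN: |176.6 − 11.6| < LN < 176.6 + 11.6, i.e. 165.0 < LN < 188.2.
From triangle MLN: 46.7 < LN < 255.7.
Both must hold, so LN lies in the intersection.

165.0 < LN < 188.2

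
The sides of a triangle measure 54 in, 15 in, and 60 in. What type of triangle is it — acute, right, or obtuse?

obtuse

Compare the square of the longest side to the sum of squares of the other two: 15² + 54² = 3141 < 3600 = 60².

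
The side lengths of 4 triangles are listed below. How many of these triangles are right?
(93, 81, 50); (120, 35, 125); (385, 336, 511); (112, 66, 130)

3

(93,81,50): 50²+81² = 9061 > 8649 = 93² → acute
(120,35,125): 35²+120² = 15625 = 125² → right
(385,336,511): 336²+385² = 261121 = 511² → right
(112,66,130): 66²+112² = 16900 = 130² → right
3 of the 4 are right.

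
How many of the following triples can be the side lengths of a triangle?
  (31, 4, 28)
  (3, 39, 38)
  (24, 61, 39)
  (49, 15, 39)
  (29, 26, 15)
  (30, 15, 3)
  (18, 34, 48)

6

(4,28,31): 4+28 > 31 → valid
(3,38,39): 3+38 > 39 → valid
(24,39,61): 24+39 > 61 → valid
(15,39,49): 15+39 > 49 → valid
(15,26,29): 15+26 > 29 → valid
(3,15,30): 3+15 ≤ 30 → not valid
(18,34,48): 18+34 > 48 → valid
6 of the 7 triples form a triangle.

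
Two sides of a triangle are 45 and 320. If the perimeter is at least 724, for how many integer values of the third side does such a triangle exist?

Triangle inequality: 275 < x < 365. Perimeter ≥ 724 gives x ≥ 724 − 45 − 320 = 359.
So 359 ≤ x < 365; integers 359 through 364: 6 values.

6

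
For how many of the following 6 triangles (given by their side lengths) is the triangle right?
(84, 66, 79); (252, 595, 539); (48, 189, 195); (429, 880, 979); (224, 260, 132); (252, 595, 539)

5

(84,66,79): 66²+79² = 10597 > 7056 = 84² → acute
(252,595,539): 252²+539² = 354025 = 595² → right
(48,189,195): 48²+189² = 38025 = 195² → right
(429,880,979): 429²+880² = 958441 = 979² → right
(224,260,132): 132²+224² = 67600 = 260² → right
(252,595,539): 252²+539² = 354025 = 595² → right
5 of the 6 are right.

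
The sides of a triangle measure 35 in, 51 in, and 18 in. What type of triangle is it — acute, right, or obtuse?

Compare the square of the longest side to the sum of squares of the other two: 18² + 35² = 1549 < 2601 = 51².

obtuse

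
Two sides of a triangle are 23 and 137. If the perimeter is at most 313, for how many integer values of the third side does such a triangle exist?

Triangle inequality: 114 < x < 160. Perimeter ≤ 313 gives x ≤ 313 − 23 − 137 = 153.
So 114 < x ≤ 153; integers 115 through 153: 39 values.

39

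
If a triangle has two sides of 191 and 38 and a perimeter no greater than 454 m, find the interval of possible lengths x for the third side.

Triangle inequality alone gives 153 < x < 229.
The perimeter condition gives x ≤ 454 − 191 − 38 = 225.
Intersecting the two: 153 < x ≤ 225.

153 < x ≤ 225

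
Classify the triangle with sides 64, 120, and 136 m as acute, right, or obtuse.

right

Compare the square of the longest side to the sum of squares of the other two: 64² + 120² = 18496 = 136².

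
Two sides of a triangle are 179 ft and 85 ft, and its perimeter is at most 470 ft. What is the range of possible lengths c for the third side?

Triangle inequality alone gives 94 < c < 264.
The perimeter condition gives c ≤ 470 − 179 − 85 = 206.
Intersecting the two: 94 < c ≤ 206.

94 < c ≤ 206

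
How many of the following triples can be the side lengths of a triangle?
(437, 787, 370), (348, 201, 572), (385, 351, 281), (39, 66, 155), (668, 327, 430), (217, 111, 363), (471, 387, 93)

(370,437,787): 370+437 > 787 → valid
(201,348,572): 201+348 ≤ 572 → not valid
(281,351,385): 281+351 > 385 → valid
(39,66,155): 39+66 ≤ 155 → not valid
(327,430,668): 327+430 > 668 → valid
(111,217,363): 111+217 ≤ 363 → not valid
(93,387,471): 93+387 > 471 → valid
4 of the 7 triples form a triangle.

4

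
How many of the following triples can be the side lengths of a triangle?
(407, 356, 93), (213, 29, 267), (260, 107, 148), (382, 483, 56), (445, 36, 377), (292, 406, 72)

1

(93,356,407): 93+356 > 407 → valid
(29,213,267): 29+213 ≤ 267 → not valid
(107,148,260): 107+148 ≤ 260 → not valid
(56,382,483): 56+382 ≤ 483 → not valid
(36,377,445): 36+377 ≤ 445 → not valid
(72,292,406): 72+292 ≤ 406 → not valid
1 of the 6 triples forms a triangle.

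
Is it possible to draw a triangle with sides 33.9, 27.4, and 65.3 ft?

No

The longest side is 65.3, but the other two sum to only 61.3.
61.3 < 65.3, so the triangle inequality fails.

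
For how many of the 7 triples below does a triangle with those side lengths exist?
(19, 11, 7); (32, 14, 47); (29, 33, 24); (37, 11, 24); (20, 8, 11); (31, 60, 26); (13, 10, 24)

(7,11,19): 7+11 ≤ 19 → not valid
(14,32,47): 14+32 ≤ 47 → not valid
(24,29,33): 24+29 > 33 → valid
(11,24,37): 11+24 ≤ 37 → not valid
(8,11,20): 8+11 ≤ 20 → not valid
(26,31,60): 26+31 ≤ 60 → not valid
(10,13,24): 10+13 ≤ 24 → not valid
1 of the 7 triples forms a triangle.

1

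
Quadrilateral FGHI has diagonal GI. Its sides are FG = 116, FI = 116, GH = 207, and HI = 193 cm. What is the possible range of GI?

From triangle FGI: |116 − 116| < GI < 116 + 116, i.e. 0 < GI < 232.
From triangle HGI: 14 < GI < 400.
Both must hold, so GI lies in the intersection.

14 < GI < 232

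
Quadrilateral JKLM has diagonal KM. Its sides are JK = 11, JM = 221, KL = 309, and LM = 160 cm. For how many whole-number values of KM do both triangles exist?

From triangle JKM: 210 < KM < 232.
From triangle LKM: 149 < KM < 469.
Intersection: 210 < KM < 232, so integers 211 through 231: 21 values.

21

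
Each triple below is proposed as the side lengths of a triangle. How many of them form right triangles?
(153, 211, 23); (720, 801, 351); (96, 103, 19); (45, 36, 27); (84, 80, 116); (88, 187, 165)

4

(153,211,23): 23+153 ≤ 211, not a triangle
(720,801,351): 351²+720² = 641601 = 801² → right
(96,103,19): 19²+96² = 9577 < 10609 = 103² → obtuse
(45,36,27): 27²+36² = 2025 = 45² → right
(84,80,116): 80²+84² = 13456 = 116² → right
(88,187,165): 88²+165² = 34969 = 187² → right
4 of the 6 are right.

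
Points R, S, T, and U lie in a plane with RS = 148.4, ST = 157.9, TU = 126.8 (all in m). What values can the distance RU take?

The maximum is all hops collinear in one direction: 148.4 + 157.9 + 126.8 = 433.1.
The longest hop is 157.9; the others sum to 275.2. Since 157.9 ≤ 275.2, the path can fold back on itself completely, so the minimum distance is 0.

0 ≤ RU ≤ 433.1 m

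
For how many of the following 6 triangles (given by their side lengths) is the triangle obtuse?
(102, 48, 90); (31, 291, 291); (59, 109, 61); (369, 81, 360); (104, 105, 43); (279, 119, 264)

1

(102,48,90): 48²+90² = 10404 = 102² → right
(31,291,291): 31²+291² = 85642 > 84681 = 291² → acute
(59,109,61): 59²+61² = 7202 < 11881 = 109² → obtuse
(369,81,360): 81²+360² = 136161 = 369² → right
(104,105,43): 43²+104² = 12665 > 11025 = 105² → acute
(279,119,264): 119²+264² = 83857 > 77841 = 279² → acute
1 of the 6 is obtuse.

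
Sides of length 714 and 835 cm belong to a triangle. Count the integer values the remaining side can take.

The third side lies in the open interval (121, 1549).
Integers from 122 to 1548 inclusive: 1548 − 122 + 1 = 1427.

1427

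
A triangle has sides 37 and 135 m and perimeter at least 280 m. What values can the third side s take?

Triangle inequality alone gives 98 < s < 172.
The perimeter condition gives s ≥ 280 − 37 − 135 = 108.
Intersecting the two: 108 ≤ s < 172.

108 ≤ s < 172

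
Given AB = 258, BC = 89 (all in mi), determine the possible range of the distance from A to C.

169 ≤ AC ≤ 347 mi

By the triangle inequality, |258 − 89| ≤ AC ≤ 258 + 89.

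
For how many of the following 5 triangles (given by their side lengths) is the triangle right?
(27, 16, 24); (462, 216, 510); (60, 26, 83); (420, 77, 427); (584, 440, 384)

(27,16,24): 16²+24² = 832 > 729 = 27² → acute
(462,216,510): 216²+462² = 260100 = 510² → right
(60,26,83): 26²+60² = 4276 < 6889 = 83² → obtuse
(420,77,427): 77²+420² = 182329 = 427² → right
(584,440,384): 384²+440² = 341056 = 584² → right
3 of the 5 are right.

3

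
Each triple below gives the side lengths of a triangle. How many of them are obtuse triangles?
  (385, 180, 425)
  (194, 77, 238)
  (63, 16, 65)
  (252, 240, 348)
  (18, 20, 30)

(385,180,425): 180²+385² = 180625 = 425² → right
(194,77,238): 77²+194² = 43565 < 56644 = 238² → obtuse
(63,16,65): 16²+63² = 4225 = 65² → right
(252,240,348): 240²+252² = 121104 = 348² → right
(18,20,30): 18²+20² = 724 < 900 = 30² → obtuse
2 of the 5 are obtuse.

2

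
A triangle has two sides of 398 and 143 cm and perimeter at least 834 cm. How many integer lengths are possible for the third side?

248

Triangle inequality: 255 < x < 541. Perimeter ≥ 834 gives x ≥ 834 − 398 − 143 = 293.
So 293 ≤ x < 541; integers 293 through 540: 248 values.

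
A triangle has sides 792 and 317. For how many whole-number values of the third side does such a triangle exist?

633

The third side lies in the open interval (475, 1109).
Integers from 476 to 1108 inclusive: 1108 − 476 + 1 = 633.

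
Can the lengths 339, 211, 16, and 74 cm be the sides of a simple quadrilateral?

No

For a quadrilateral, each side must be shorter than the sum of the others.
Here the longest side is 339, but the remaining 3 sides sum to only 301.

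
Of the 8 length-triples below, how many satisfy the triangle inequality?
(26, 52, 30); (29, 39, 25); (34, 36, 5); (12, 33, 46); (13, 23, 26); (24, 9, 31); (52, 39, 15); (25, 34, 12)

(26,30,52): 26+30 > 52 → valid
(25,29,39): 25+29 > 39 → valid
(5,34,36): 5+34 > 36 → valid
(12,33,46): 12+33 ≤ 46 → not valid
(13,23,26): 13+23 > 26 → valid
(9,24,31): 9+24 > 31 → valid
(15,39,52): 15+39 > 52 → valid
(12,25,34): 12+25 > 34 → valid
7 of the 8 triples form a triangle.

7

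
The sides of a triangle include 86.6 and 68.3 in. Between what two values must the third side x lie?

By the triangle inequality, x must be less than 86.6 + 68.3 = 154.9 and greater than |86.6 − 68.3| = 18.3.

18.3 < x < 154.9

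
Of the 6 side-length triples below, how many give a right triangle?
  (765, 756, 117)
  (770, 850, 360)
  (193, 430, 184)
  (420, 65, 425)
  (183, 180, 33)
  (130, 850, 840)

5

(765,756,117): 117²+756² = 585225 = 765² → right
(770,850,360): 360²+770² = 722500 = 850² → right
(193,430,184): 184+193 ≤ 430, not a triangle
(420,65,425): 65²+420² = 180625 = 425² → right
(183,180,33): 33²+180² = 33489 = 183² → right
(130,850,840): 130²+840² = 722500 = 850² → right
5 of the 6 are right.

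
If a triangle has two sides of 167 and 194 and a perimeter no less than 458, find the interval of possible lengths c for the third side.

Triangle inequality alone gives 27 < c < 361.
The perimeter condition gives c ≥ 458 − 167 − 194 = 97.
Intersecting the two: 97 ≤ c < 361.

97 ≤ c < 361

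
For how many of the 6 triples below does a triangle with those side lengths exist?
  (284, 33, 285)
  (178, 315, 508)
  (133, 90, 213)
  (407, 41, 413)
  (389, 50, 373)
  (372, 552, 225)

5

(33,284,285): 33+284 > 285 → valid
(178,315,508): 178+315 ≤ 508 → not valid
(90,133,213): 90+133 > 213 → valid
(41,407,413): 41+407 > 413 → valid
(50,373,389): 50+373 > 389 → valid
(225,372,552): 225+372 > 552 → valid
5 of the 6 triples form a triangle.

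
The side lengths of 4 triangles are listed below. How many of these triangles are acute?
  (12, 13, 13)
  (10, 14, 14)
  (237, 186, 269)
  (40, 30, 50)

(12,13,13): 12²+13² = 313 > 169 = 13² → acute
(10,14,14): 10²+14² = 296 > 196 = 14² → acute
(237,186,269): 186²+237² = 90765 > 72361 = 269² → acute
(40,30,50): 30²+40² = 2500 = 50² → right
3 of the 4 are acute.

3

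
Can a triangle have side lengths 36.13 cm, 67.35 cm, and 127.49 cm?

No

The longest side is 127.49, but the other two sum to only 103.48.
103.48 < 127.49, so the triangle inequality fails.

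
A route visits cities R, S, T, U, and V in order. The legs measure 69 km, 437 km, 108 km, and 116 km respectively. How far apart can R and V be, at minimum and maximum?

144 ≤ RV ≤ 730 km

The maximum is all hops collinear in one direction: 69 + 437 + 108 + 116 = 730.
The longest hop is 437; the others sum to 293. Folding the others back against it leaves at least 437 − 293 = 144.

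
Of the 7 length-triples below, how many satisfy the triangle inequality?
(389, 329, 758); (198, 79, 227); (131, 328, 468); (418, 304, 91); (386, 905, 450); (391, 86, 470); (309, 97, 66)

(329,389,758): 329+389 ≤ 758 → not valid
(79,198,227): 79+198 > 227 → valid
(131,328,468): 131+328 ≤ 468 → not valid
(91,304,418): 91+304 ≤ 418 → not valid
(386,450,905): 386+450 ≤ 905 → not valid
(86,391,470): 86+391 > 470 → valid
(66,97,309): 66+97 ≤ 309 → not valid
2 of the 7 triples form a triangle.

2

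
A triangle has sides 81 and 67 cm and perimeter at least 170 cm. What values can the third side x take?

Triangle inequality alone gives 14 < x < 148.
The perimeter condition gives x ≥ 170 − 81 − 67 = 22.
Intersecting the two: 22 ≤ x < 148.

22 ≤ x < 148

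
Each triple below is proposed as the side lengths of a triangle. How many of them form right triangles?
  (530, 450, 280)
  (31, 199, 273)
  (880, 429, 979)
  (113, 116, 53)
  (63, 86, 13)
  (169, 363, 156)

2

(530,450,280): 280²+450² = 280900 = 530² → right
(31,199,273): 31+199 ≤ 273, not a triangle
(880,429,979): 429²+880² = 958441 = 979² → right
(113,116,53): 53²+113² = 15578 > 13456 = 116² → acute
(63,86,13): 13+63 ≤ 86, not a triangle
(169,363,156): 156+169 ≤ 363, not a triangle
2 of the 6 are right.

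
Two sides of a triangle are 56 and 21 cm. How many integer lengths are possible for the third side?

41

The third side lies in the open interval (35, 77).
Integers from 36 to 76 inclusive: 76 − 36 + 1 = 41.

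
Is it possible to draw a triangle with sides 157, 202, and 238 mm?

Yes

The longest side is 238, and the other two sum to 359.
Since 359 > 238, the triangle inequality holds.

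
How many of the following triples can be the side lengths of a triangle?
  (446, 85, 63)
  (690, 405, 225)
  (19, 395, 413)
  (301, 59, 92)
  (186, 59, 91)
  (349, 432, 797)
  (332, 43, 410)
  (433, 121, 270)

1

(63,85,446): 63+85 ≤ 446 → not valid
(225,405,690): 225+405 ≤ 690 → not valid
(19,395,413): 19+395 > 413 → valid
(59,92,301): 59+92 ≤ 301 → not valid
(59,91,186): 59+91 ≤ 186 → not valid
(349,432,797): 349+432 ≤ 797 → not valid
(43,332,410): 43+332 ≤ 410 → not valid
(121,270,433): 121+270 ≤ 433 → not valid
1 of the 8 triples forms a triangle.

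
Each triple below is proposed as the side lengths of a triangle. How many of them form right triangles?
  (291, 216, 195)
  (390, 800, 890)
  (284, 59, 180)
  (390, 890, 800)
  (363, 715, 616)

4

(291,216,195): 195²+216² = 84681 = 291² → right
(390,800,890): 390²+800² = 792100 = 890² → right
(284,59,180): 59+180 ≤ 284, not a triangle
(390,890,800): 390²+800² = 792100 = 890² → right
(363,715,616): 363²+616² = 511225 = 715² → right
4 of the 5 are right.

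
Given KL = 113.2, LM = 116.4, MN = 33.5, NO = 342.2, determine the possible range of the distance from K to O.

79.1 ≤ KO ≤ 605.3

The maximum is all hops collinear in one direction: 113.2 + 116.4 + 33.5 + 342.2 = 605.3.
The longest hop is 342.2; the others sum to 263.1. Folding the others back against it leaves at least 342.2 − 263.1 = 79.1.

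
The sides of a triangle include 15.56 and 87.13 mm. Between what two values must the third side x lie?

By the triangle inequality, x must be less than 15.56 + 87.13 = 102.69 and greater than |15.56 − 87.13| = 71.57.

71.57 < x < 102.69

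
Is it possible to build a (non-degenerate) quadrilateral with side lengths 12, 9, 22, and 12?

Yes

A quadrilateral exists iff every side is shorter than the sum of the others — equivalently, the longest side is less than the sum of the rest.
Longest side 22 < 33 (sum of the remaining 3), so yes.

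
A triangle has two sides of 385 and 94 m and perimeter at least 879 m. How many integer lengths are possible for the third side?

Triangle inequality: 291 < x < 479. Perimeter ≥ 879 gives x ≥ 879 − 385 − 94 = 400.
So 400 ≤ x < 479; integers 400 through 478: 79 values.

79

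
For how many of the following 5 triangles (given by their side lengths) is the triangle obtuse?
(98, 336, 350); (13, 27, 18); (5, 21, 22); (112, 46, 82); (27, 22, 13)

(98,336,350): 98²+336² = 122500 = 350² → right
(13,27,18): 13²+18² = 493 < 729 = 27² → obtuse
(5,21,22): 5²+21² = 466 < 484 = 22² → obtuse
(112,46,82): 46²+82² = 8840 < 12544 = 112² → obtuse
(27,22,13): 13²+22² = 653 < 729 = 27² → obtuse
4 of the 5 are obtuse.

4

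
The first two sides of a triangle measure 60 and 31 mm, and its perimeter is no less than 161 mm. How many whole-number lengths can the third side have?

21

Triangle inequality: 29 < x < 91. Perimeter ≥ 161 gives x ≥ 161 − 60 − 31 = 70.
So 70 ≤ x < 91; integers 70 through 90: 21 values.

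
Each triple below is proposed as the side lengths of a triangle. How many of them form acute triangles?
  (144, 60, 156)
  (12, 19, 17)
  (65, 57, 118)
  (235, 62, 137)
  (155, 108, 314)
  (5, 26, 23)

(144,60,156): 60²+144² = 24336 = 156² → right
(12,19,17): 12²+17² = 433 > 361 = 19² → acute
(65,57,118): 57²+65² = 7474 < 13924 = 118² → obtuse
(235,62,137): 62+137 ≤ 235, not a triangle
(155,108,314): 108+155 ≤ 314, not a triangle
(5,26,23): 5²+23² = 554 < 676 = 26² → obtuse
1 of the 6 is acute.

1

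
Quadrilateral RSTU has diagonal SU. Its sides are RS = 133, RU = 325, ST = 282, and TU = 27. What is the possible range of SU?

From triangle RSU: |133 − 325| < SU < 133 + 325, i.e. 192 < SU < 458.
From triangle TSU: 255 < SU < 309.
Both must hold, so SU lies in the intersection.

255 < SU < 309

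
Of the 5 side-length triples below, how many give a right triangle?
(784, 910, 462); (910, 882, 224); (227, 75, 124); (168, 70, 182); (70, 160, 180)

(784,910,462): 462²+784² = 828100 = 910² → right
(910,882,224): 224²+882² = 828100 = 910² → right
(227,75,124): 75+124 ≤ 227, not a triangle
(168,70,182): 70²+168² = 33124 = 182² → right
(70,160,180): 70²+160² = 30500 < 32400 = 180² → obtuse
3 of the 5 are right.

3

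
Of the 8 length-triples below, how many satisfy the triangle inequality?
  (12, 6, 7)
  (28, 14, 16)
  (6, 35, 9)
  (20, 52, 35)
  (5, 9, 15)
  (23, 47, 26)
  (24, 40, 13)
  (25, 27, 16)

5

(6,7,12): 6+7 > 12 → valid
(14,16,28): 14+16 > 28 → valid
(6,9,35): 6+9 ≤ 35 → not valid
(20,35,52): 20+35 > 52 → valid
(5,9,15): 5+9 ≤ 15 → not valid
(23,26,47): 23+26 > 47 → valid
(13,24,40): 13+24 ≤ 40 → not valid
(16,25,27): 16+25 > 27 → valid
5 of the 8 triples form a triangle.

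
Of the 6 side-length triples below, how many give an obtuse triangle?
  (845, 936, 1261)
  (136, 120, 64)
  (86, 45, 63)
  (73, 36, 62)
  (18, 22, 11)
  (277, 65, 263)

4

(845,936,1261): 845²+936² = 1590121 = 1261² → right
(136,120,64): 64²+120² = 18496 = 136² → right
(86,45,63): 45²+63² = 5994 < 7396 = 86² → obtuse
(73,36,62): 36²+62² = 5140 < 5329 = 73² → obtuse
(18,22,11): 11²+18² = 445 < 484 = 22² → obtuse
(277,65,263): 65²+263² = 73394 < 76729 = 277² → obtuse
4 of the 6 are obtuse.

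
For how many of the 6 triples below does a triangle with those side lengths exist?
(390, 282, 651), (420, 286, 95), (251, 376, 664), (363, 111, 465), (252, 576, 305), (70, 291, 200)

(282,390,651): 282+390 > 651 → valid
(95,286,420): 95+286 ≤ 420 → not valid
(251,376,664): 251+376 ≤ 664 → not valid
(111,363,465): 111+363 > 465 → valid
(252,305,576): 252+305 ≤ 576 → not valid
(70,200,291): 70+200 ≤ 291 → not valid
2 of the 6 triples form a triangle.

2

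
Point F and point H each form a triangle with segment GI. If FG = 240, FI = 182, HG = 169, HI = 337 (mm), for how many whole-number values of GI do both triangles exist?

253

From triangle FGI: 58 < GI < 422.
From triangle HGI: 168 < GI < 506.
Intersection: 168 < GI < 422, so integers 169 through 421: 253 values.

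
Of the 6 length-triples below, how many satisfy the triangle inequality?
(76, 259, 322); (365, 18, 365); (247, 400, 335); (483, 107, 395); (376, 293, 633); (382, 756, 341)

(76,259,322): 76+259 > 322 → valid
(18,365,365): 18+365 > 365 → valid
(247,335,400): 247+335 > 400 → valid
(107,395,483): 107+395 > 483 → valid
(293,376,633): 293+376 > 633 → valid
(341,382,756): 341+382 ≤ 756 → not valid
5 of the 6 triples form a triangle.

5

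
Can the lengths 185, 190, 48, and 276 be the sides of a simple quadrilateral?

A quadrilateral exists iff every side is shorter than the sum of the others — equivalently, the longest side is less than the sum of the rest.
Longest side 276 < 423 (sum of the remaining 3), so yes.

Yes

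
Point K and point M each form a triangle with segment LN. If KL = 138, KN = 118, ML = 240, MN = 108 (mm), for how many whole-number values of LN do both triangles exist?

From triangle KLN: 20 < LN < 256.
From triangle MLN: 132 < LN < 348.
Intersection: 132 < LN < 256, so integers 133 through 255: 123 values.

123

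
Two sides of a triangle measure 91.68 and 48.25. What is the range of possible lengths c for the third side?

43.43 < c < 139.93

By the triangle inequality, c must be less than 91.68 + 48.25 = 139.93 and greater than |91.68 − 48.25| = 43.43.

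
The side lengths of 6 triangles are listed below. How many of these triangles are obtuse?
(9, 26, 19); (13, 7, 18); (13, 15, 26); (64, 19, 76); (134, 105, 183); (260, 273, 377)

5

(9,26,19): 9²+19² = 442 < 676 = 26² → obtuse
(13,7,18): 7²+13² = 218 < 324 = 18² → obtuse
(13,15,26): 13²+15² = 394 < 676 = 26² → obtuse
(64,19,76): 19²+64² = 4457 < 5776 = 76² → obtuse
(134,105,183): 105²+134² = 28981 < 33489 = 183² → obtuse
(260,273,377): 260²+273² = 142129 = 377² → right
5 of the 6 are obtuse.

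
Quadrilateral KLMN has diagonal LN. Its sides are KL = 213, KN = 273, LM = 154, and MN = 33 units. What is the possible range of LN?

121 < LN < 187

From triangle KLN: |213 − 273| < LN < 213 + 273, i.e. 60 < LN < 486.
From triangle MLN: 121 < LN < 187.
Both must hold, so LN lies in the intersection.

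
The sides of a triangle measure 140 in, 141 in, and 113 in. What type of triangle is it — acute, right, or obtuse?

Compare the square of the longest side to the sum of squares of the other two: 113² + 140² = 32369 > 19881 = 141².

acute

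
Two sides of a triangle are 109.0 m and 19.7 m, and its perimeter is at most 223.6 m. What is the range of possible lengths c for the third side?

Triangle inequality alone gives 89.3 < c < 128.7.
The perimeter condition gives c ≤ 223.6 − 109.0 − 19.7 = 94.9.
Intersecting the two: 89.3 < c ≤ 94.9.

89.3 < c ≤ 94.9 m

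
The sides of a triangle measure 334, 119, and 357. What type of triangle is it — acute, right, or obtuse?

Compare the square of the longest side to the sum of squares of the other two: 119² + 334² = 125717 < 127449 = 357².

obtuse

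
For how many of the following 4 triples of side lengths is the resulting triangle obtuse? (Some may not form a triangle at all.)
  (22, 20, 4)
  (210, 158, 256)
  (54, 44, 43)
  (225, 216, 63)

1

(22,20,4): 4²+20² = 416 < 484 = 22² → obtuse
(210,158,256): 158²+210² = 69064 > 65536 = 256² → acute
(54,44,43): 43²+44² = 3785 > 2916 = 54² → acute
(225,216,63): 63²+216² = 50625 = 225² → right
1 of the 4 is obtuse.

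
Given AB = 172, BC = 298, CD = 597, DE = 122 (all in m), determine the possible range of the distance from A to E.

5 ≤ AE ≤ 1189 m

The maximum is all hops collinear in one direction: 172 + 298 + 597 + 122 = 1189.
The longest hop is 597; the others sum to 592. Folding the others back against it leaves at least 597 − 592 = 5.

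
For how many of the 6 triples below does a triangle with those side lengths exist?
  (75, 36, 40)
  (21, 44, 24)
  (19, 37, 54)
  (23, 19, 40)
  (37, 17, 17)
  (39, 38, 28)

(36,40,75): 36+40 > 75 → valid
(21,24,44): 21+24 > 44 → valid
(19,37,54): 19+37 > 54 → valid
(19,23,40): 19+23 > 40 → valid
(17,17,37): 17+17 ≤ 37 → not valid
(28,38,39): 28+38 > 39 → valid
5 of the 6 triples form a triangle.

5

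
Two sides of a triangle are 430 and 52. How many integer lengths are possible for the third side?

The third side lies in the open interval (378, 482).
Integers from 379 to 481 inclusive: 481 − 379 + 1 = 103.

103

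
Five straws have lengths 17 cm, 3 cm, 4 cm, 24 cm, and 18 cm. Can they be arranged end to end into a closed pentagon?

Yes

A pentagon exists iff every side is shorter than the sum of the others — equivalently, the longest side is less than the sum of the rest.
Longest side 24 < 42 (sum of the remaining 4), so yes.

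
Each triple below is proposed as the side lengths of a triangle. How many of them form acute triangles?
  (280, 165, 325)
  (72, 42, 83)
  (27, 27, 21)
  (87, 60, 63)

2

(280,165,325): 165²+280² = 105625 = 325² → right
(72,42,83): 42²+72² = 6948 > 6889 = 83² → acute
(27,27,21): 21²+27² = 1170 > 729 = 27² → acute
(87,60,63): 60²+63² = 7569 = 87² → right
2 of the 4 are acute.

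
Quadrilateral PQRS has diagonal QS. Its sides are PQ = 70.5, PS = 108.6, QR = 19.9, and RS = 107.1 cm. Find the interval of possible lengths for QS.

87.2 < QS < 127.0

From triangle PQS: |70.5 − 108.6| < QS < 70.5 + 108.6, i.e. 38.1 < QS < 179.1.
From triangle RQS: 87.2 < QS < 127.0.
Both must hold, so QS lies in the intersection.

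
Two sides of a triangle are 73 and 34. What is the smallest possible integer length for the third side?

40

The third side must be strictly greater than |73 − 34| = 39.
The smallest integer above 39 is 40.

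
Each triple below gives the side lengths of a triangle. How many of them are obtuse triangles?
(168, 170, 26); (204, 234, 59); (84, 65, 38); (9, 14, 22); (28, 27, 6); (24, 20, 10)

(168,170,26): 26²+168² = 28900 = 170² → right
(204,234,59): 59²+204² = 45097 < 54756 = 234² → obtuse
(84,65,38): 38²+65² = 5669 < 7056 = 84² → obtuse
(9,14,22): 9²+14² = 277 < 484 = 22² → obtuse
(28,27,6): 6²+27² = 765 < 784 = 28² → obtuse
(24,20,10): 10²+20² = 500 < 576 = 24² → obtuse
5 of the 6 are obtuse.

5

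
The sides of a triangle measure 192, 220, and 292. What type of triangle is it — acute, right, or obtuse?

right

Compare the square of the longest side to the sum of squares of the other two: 192² + 220² = 85264 = 292².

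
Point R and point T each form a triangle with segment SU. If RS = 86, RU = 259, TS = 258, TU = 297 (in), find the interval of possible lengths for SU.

From triangle RSU: |86 − 259| < SU < 86 + 259, i.e. 173 < SU < 345.
From triangle TSU: 39 < SU < 555.
Both must hold, so SU lies in the intersection.

173 < SU < 345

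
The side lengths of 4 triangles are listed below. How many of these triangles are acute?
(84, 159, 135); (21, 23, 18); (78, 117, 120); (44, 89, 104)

(84,159,135): 84²+135² = 25281 = 159² → right
(21,23,18): 18²+21² = 765 > 529 = 23² → acute
(78,117,120): 78²+117² = 19773 > 14400 = 120² → acute
(44,89,104): 44²+89² = 9857 < 10816 = 104² → obtuse
2 of the 4 are acute.

2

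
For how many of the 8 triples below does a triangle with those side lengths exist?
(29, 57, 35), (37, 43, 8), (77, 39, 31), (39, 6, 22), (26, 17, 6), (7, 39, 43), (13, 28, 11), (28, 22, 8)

4

(29,35,57): 29+35 > 57 → valid
(8,37,43): 8+37 > 43 → valid
(31,39,77): 31+39 ≤ 77 → not valid
(6,22,39): 6+22 ≤ 39 → not valid
(6,17,26): 6+17 ≤ 26 → not valid
(7,39,43): 7+39 > 43 → valid
(11,13,28): 11+13 ≤ 28 → not valid
(8,22,28): 8+22 > 28 → valid
4 of the 8 triples form a triangle.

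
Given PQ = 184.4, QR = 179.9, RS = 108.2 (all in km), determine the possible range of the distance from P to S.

The maximum is all hops collinear in one direction: 184.4 + 179.9 + 108.2 = 472.5.
The longest hop is 184.4; the others sum to 288.1. Since 184.4 ≤ 288.1, the path can fold back on itself completely, so the minimum distance is 0.

0 ≤ PS ≤ 472.5 km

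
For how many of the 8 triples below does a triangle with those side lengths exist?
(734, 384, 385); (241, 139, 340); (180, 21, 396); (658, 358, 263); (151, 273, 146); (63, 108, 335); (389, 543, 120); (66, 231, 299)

(384,385,734): 384+385 > 734 → valid
(139,241,340): 139+241 > 340 → valid
(21,180,396): 21+180 ≤ 396 → not valid
(263,358,658): 263+358 ≤ 658 → not valid
(146,151,273): 146+151 > 273 → valid
(63,108,335): 63+108 ≤ 335 → not valid
(120,389,543): 120+389 ≤ 543 → not valid
(66,231,299): 66+231 ≤ 299 → not valid
3 of the 8 triples form a triangle.

3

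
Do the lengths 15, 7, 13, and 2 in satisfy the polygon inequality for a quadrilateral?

A quadrilateral exists iff every side is shorter than the sum of the others — equivalently, the longest side is less than the sum of the rest.
Longest side 15 < 22 (sum of the remaining 3), so yes.

Yes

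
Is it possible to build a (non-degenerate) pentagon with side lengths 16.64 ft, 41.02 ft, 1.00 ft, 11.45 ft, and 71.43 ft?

No

For a pentagon, each side must be shorter than the sum of the others.
Here the longest side is 71.43, but the remaining 4 sides sum to only 70.11.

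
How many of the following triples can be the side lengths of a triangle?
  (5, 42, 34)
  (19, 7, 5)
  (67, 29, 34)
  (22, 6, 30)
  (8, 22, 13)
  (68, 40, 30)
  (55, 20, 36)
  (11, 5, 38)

2

(5,34,42): 5+34 ≤ 42 → not valid
(5,7,19): 5+7 ≤ 19 → not valid
(29,34,67): 29+34 ≤ 67 → not valid
(6,22,30): 6+22 ≤ 30 → not valid
(8,13,22): 8+13 ≤ 22 → not valid
(30,40,68): 30+40 > 68 → valid
(20,36,55): 20+36 > 55 → valid
(5,11,38): 5+11 ≤ 38 → not valid
2 of the 8 triples form a triangle.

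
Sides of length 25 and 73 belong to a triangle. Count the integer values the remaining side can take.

The third side lies in the open interval (48, 98).
Integers from 49 to 97 inclusive: 97 − 49 + 1 = 49.

49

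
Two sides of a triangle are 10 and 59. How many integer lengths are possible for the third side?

The third side lies in the open interval (49, 69).
Integers from 50 to 68 inclusive: 68 − 50 + 1 = 19.

19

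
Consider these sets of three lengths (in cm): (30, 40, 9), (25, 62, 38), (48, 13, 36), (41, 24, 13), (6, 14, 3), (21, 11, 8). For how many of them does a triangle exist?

2

(9,30,40): 9+30 ≤ 40 → not valid
(25,38,62): 25+38 > 62 → valid
(13,36,48): 13+36 > 48 → valid
(13,24,41): 13+24 ≤ 41 → not valid
(3,6,14): 3+6 ≤ 14 → not valid
(8,11,21): 8+11 ≤ 21 → not valid
2 of the 6 triples form a triangle.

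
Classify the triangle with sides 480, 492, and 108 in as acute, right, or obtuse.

right

Compare the square of the longest side to the sum of squares of the other two: 108² + 480² = 242064 = 492².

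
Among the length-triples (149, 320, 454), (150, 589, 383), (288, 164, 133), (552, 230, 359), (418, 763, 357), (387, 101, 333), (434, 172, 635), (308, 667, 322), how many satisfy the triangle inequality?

5

(149,320,454): 149+320 > 454 → valid
(150,383,589): 150+383 ≤ 589 → not valid
(133,164,288): 133+164 > 288 → valid
(230,359,552): 230+359 > 552 → valid
(357,418,763): 357+418 > 763 → valid
(101,333,387): 101+333 > 387 → valid
(172,434,635): 172+434 ≤ 635 → not valid
(308,322,667): 308+322 ≤ 667 → not valid
5 of the 8 triples form a triangle.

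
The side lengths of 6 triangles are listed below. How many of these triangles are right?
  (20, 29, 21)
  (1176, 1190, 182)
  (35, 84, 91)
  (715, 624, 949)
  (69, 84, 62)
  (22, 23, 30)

4

(20,29,21): 20²+21² = 841 = 29² → right
(1176,1190,182): 182²+1176² = 1416100 = 1190² → right
(35,84,91): 35²+84² = 8281 = 91² → right
(715,624,949): 624²+715² = 900601 = 949² → right
(69,84,62): 62²+69² = 8605 > 7056 = 84² → acute
(22,23,30): 22²+23² = 1013 > 900 = 30² → acute
4 of the 6 are right.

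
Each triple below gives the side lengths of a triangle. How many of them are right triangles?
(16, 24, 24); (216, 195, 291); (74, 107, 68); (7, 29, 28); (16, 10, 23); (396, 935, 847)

(16,24,24): 16²+24² = 832 > 576 = 24² → acute
(216,195,291): 195²+216² = 84681 = 291² → right
(74,107,68): 68²+74² = 10100 < 11449 = 107² → obtuse
(7,29,28): 7²+28² = 833 < 841 = 29² → obtuse
(16,10,23): 10²+16² = 356 < 529 = 23² → obtuse
(396,935,847): 396²+847² = 874225 = 935² → right
2 of the 6 are right.

2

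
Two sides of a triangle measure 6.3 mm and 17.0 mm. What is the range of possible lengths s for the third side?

10.7 < s < 23.3

By the triangle inequality, s must be less than 6.3 + 17.0 = 23.3 and greater than |6.3 − 17.0| = 10.7.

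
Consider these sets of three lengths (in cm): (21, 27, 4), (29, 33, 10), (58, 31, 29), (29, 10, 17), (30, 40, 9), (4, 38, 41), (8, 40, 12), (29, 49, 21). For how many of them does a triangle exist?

4

(4,21,27): 4+21 ≤ 27 → not valid
(10,29,33): 10+29 > 33 → valid
(29,31,58): 29+31 > 58 → valid
(10,17,29): 10+17 ≤ 29 → not valid
(9,30,40): 9+30 ≤ 40 → not valid
(4,38,41): 4+38 > 41 → valid
(8,12,40): 8+12 ≤ 40 → not valid
(21,29,49): 21+29 > 49 → valid
4 of the 8 triples form a triangle.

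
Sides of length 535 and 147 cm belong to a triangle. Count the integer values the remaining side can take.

The third side lies in the open interval (388, 682).
Integers from 389 to 681 inclusive: 681 − 389 + 1 = 293.

293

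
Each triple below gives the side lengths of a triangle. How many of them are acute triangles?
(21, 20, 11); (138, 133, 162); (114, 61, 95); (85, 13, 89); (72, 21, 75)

(21,20,11): 11²+20² = 521 > 441 = 21² → acute
(138,133,162): 133²+138² = 36733 > 26244 = 162² → acute
(114,61,95): 61²+95² = 12746 < 12996 = 114² → obtuse
(85,13,89): 13²+85² = 7394 < 7921 = 89² → obtuse
(72,21,75): 21²+72² = 5625 = 75² → right
2 of the 5 are acute.

2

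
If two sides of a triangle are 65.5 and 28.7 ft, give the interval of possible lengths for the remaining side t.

By the triangle inequality, t must be less than 65.5 + 28.7 = 94.2 and greater than |65.5 − 28.7| = 36.8.

36.8 < t < 94.2 (ft)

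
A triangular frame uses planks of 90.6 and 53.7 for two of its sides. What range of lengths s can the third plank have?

36.9 < s < 144.3

By the triangle inequality, s must be less than 90.6 + 53.7 = 144.3 and greater than |90.6 − 53.7| = 36.9.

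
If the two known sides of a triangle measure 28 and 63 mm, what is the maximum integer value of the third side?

The third side must be strictly less than 28 + 63 = 91.
The largest integer below 91 is 90.

90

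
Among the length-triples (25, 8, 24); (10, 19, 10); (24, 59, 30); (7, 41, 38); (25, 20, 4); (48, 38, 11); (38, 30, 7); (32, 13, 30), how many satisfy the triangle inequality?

(8,24,25): 8+24 > 25 → valid
(10,10,19): 10+10 > 19 → valid
(24,30,59): 24+30 ≤ 59 → not valid
(7,38,41): 7+38 > 41 → valid
(4,20,25): 4+20 ≤ 25 → not valid
(11,38,48): 11+38 > 48 → valid
(7,30,38): 7+30 ≤ 38 → not valid
(13,30,32): 13+30 > 32 → valid
5 of the 8 triples form a triangle.

5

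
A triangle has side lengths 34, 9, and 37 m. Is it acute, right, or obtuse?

Compare the square of the longest side to the sum of squares of the other two: 9² + 34² = 1237 < 1369 = 37².

obtuse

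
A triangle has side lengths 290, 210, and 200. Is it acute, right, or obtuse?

Compare the square of the longest side to the sum of squares of the other two: 200² + 210² = 84100 = 290².

right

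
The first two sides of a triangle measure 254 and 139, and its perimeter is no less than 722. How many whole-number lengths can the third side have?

Triangle inequality: 115 < x < 393. Perimeter ≥ 722 gives x ≥ 722 − 254 − 139 = 329.
So 329 ≤ x < 393; integers 329 through 392: 64 values.

64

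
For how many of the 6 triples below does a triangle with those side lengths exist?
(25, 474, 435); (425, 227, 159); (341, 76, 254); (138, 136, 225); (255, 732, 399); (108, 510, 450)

(25,435,474): 25+435 ≤ 474 → not valid
(159,227,425): 159+227 ≤ 425 → not valid
(76,254,341): 76+254 ≤ 341 → not valid
(136,138,225): 136+138 > 225 → valid
(255,399,732): 255+399 ≤ 732 → not valid
(108,450,510): 108+450 > 510 → valid
2 of the 6 triples form a triangle.

2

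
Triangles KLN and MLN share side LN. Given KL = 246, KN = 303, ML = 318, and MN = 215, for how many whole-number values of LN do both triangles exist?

From triangle KLN: 57 < LN < 549.
From triangle MLN: 103 < LN < 533.
Intersection: 103 < LN < 533, so integers 104 through 532: 429 values.

429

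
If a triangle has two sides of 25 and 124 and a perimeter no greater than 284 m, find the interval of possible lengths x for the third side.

99 < x ≤ 135 m

Triangle inequality alone gives 99 < x < 149.
The perimeter condition gives x ≤ 284 − 25 − 124 = 135.
Intersecting the two: 99 < x ≤ 135.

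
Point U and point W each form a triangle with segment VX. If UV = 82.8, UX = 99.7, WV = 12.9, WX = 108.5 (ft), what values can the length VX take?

95.6 < VX < 121.4

From triangle UVX: |82.8 − 99.7| < VX < 82.8 + 99.7, i.e. 16.9 < VX < 182.5.
From triangle WVX: 95.6 < VX < 121.4.
Both must hold, so VX lies in the intersection.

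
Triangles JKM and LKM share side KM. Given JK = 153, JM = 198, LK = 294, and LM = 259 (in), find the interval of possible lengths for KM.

From triangle JKM: |153 − 198| < KM < 153 + 198, i.e. 45 < KM < 351.
From triangle LKM: 35 < KM < 553.
Both must hold, so KM lies in the intersection.

45 < KM < 351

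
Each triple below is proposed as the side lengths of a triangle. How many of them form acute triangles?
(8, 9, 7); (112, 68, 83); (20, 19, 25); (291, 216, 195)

(8,9,7): 7²+8² = 113 > 81 = 9² → acute
(112,68,83): 68²+83² = 11513 < 12544 = 112² → obtuse
(20,19,25): 19²+20² = 761 > 625 = 25² → acute
(291,216,195): 195²+216² = 84681 = 291² → right
2 of the 4 are acute.

2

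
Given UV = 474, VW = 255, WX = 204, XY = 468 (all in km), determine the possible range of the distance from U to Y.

The maximum is all hops collinear in one direction: 474 + 255 + 204 + 468 = 1401.
The longest hop is 474; the others sum to 927. Since 474 ≤ 927, the path can fold back on itself completely, so the minimum distance is 0.

0 ≤ UY ≤ 1401 km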